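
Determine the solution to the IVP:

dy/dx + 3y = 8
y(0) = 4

General solution: y = 8/3 + Ce^(-3x)
Applying y(0) = 4: C = 4 - 8/3 = 4/3
Particular solution: y = 8/3 + (4/3)e^(-3x)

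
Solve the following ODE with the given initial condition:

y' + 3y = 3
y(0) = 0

General solution: y = 1 + Ce^(-3x)
Applying y(0) = 0: C = 0 - 1 = -1
Particular solution: y = 1 - e^(-3x)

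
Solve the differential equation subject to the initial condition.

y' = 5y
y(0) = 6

General solution: y = Ce^(5x)
Applying IC y(0) = 6:
Particular solution: y = 6e^(5x)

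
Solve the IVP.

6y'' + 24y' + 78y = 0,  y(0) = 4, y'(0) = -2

General solution: y = e^(-2x)(C₁cos(3x) + C₂sin(3x))
Complex roots r = -2 ± 3i
Applying ICs: C₁ = 4, C₂ = 2
Particular solution: y = e^(-2x)(4cos(3x) + 2sin(3x))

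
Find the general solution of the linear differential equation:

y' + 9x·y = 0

Using integrating factor method:

General solution: y = Ce^(-9x^2/2)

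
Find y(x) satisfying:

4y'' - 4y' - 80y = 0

Characteristic equation: 4r² - 4r - 80 = 0
Divide by 4: r² - r - 20 = 0
Roots: r = 5, -4 (distinct real)
General solution: y = C₁e^(5x) + C₂e^(-4x)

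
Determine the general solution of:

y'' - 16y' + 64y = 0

Characteristic equation: r² - 16r + 64 = 0
Factored: (r - 8)² = 0
Repeated root: r = 8
General solution: y = (C₁ + C₂x)e^(8x)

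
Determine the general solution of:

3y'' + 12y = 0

Characteristic equation: 3r² + 12 = 0
Divide by 3: r² + 4 = 0
Roots: r = ±2i (complex conjugates)
General solution: y = C₁cos(2x) + C₂sin(2x)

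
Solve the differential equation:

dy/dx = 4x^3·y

Separating variables and integrating:
ln|y| = x^4 + C

General solution: y = Ce^(x^4)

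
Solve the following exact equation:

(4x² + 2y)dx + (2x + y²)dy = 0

Verify exactness: ∂M/∂y = ∂N/∂x ✓
Find F(x,y) such that ∂F/∂x = M, ∂F/∂y = N
Solution: 4x³/3 + 2xy + y³/3 = C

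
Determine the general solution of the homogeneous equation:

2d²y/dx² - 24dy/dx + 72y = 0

Characteristic equation: 2r² - 24r + 72 = 0
Divide by 2: r² - 12r + 36 = 0
Factored: (r - 6)² = 0
Repeated root: r = 6
General solution: y = (C₁ + C₂x)e^(6x)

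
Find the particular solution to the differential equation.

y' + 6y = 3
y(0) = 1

General solution: y = 1/2 + Ce^(-6x)
Applying y(0) = 1: C = 1 - 1/2 = 1/2
Particular solution: y = 1/2 + (1/2)e^(-6x)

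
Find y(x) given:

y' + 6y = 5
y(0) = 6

General solution: y = 5/6 + Ce^(-6x)
Applying y(0) = 6: C = 6 - 5/6 = 31/6
Particular solution: y = 5/6 + (31/6)e^(-6x)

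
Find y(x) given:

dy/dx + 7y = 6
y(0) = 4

General solution: y = 6/7 + Ce^(-7x)
Applying y(0) = 4: C = 4 - 6/7 = 22/7
Particular solution: y = 6/7 + (22/7)e^(-7x)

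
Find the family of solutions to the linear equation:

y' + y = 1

Using integrating factor method:

General solution: y = 1 + Ce^(-x)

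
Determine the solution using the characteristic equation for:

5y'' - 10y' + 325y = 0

Characteristic equation: 5r² - 10r + 325 = 0
Divide by 5: r² - 2r + 65 = 0
Roots: r = 1 ± 8i (complex conjugates)
General solution: y = e^x(C₁cos(8x) + C₂sin(8x))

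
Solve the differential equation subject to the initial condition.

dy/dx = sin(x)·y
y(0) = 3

General solution: y = Ce^(-cos(x))
Applying IC y(0) = 3:
Particular solution: y = 3e^(1-cos(x))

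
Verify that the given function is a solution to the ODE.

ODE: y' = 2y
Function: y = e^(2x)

Verification:
y = e^(2x)
y' = 2e^(2x)
2y = 2e^(2x)
y' = 2y ✓

Yes, it is a solution.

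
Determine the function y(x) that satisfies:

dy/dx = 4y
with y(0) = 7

General solution: y = Ce^(4x)
Applying IC y(0) = 7:
Particular solution: y = 7e^(4x)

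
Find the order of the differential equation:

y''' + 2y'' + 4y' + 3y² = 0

The order is 3 (highest derivative is of order 3).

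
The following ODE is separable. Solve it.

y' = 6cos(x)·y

Separating variables and integrating:
ln|y| = 6sin(x) + C

General solution: y = Ce^(6sin(x))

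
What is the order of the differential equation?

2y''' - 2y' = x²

The order is 3 (highest derivative is of order 3).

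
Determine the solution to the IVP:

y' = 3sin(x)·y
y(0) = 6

General solution: y = Ce^(-3cos(x))
Applying IC y(0) = 6:
Particular solution: y = 6e^(3(1-cos(x)))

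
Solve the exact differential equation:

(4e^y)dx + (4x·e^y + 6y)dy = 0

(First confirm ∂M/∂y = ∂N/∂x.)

Verify exactness: ∂M/∂y = ∂N/∂x ✓
Find F(x,y) such that ∂F/∂x = M, ∂F/∂y = N
Solution: 4x·e^y + 3y² = C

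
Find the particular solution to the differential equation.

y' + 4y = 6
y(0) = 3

General solution: y = 3/2 + Ce^(-4x)
Applying y(0) = 3: C = 3 - 3/2 = 3/2
Particular solution: y = 3/2 + (3/2)e^(-4x)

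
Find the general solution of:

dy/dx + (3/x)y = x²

Using integrating factor method:

General solution: y = (1/6)x^3 + Cx^(-3)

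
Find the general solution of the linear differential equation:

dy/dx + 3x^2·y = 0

Using integrating factor method:

General solution: y = Ce^(-x^3)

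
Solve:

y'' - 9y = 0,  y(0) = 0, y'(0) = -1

General solution: y = C₁e^(3x) + C₂e^(-3x)
Applying ICs: C₁ = -1/6, C₂ = 1/6
Particular solution: y = -(1/6)e^(3x) + (1/6)e^(-3x)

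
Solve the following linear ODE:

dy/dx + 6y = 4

Using integrating factor method:

General solution: y = 2/3 + Ce^(-6x)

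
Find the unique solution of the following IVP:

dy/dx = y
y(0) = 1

General solution: y = Ce^x
Applying IC y(0) = 1:
Particular solution: y = e^x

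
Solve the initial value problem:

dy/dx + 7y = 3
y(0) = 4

General solution: y = 3/7 + Ce^(-7x)
Applying y(0) = 4: C = 4 - 3/7 = 25/7
Particular solution: y = 3/7 + (25/7)e^(-7x)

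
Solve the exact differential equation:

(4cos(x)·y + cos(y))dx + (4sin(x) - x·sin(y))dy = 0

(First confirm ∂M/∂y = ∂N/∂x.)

Verify exactness: ∂M/∂y = ∂N/∂x ✓
Find F(x,y) such that ∂F/∂x = M, ∂F/∂y = N
Solution: 4sin(x)·y + x·cos(y) = C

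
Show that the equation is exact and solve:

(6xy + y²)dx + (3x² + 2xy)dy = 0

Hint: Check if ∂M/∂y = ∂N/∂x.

Verify exactness: ∂M/∂y = ∂N/∂x ✓
Find F(x,y) such that ∂F/∂x = M, ∂F/∂y = N
Solution: 3x²y + xy² = C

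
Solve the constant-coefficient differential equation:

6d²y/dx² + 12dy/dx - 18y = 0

Characteristic equation: 6r² + 12r - 18 = 0
Divide by 6: r² + 2r - 3 = 0
Roots: r = 1, -3 (distinct real)
General solution: y = C₁e^x + C₂e^(-3x)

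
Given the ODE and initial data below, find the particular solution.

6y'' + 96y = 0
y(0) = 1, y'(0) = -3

General solution: y = C₁cos(4x) + C₂sin(4x)
Complex roots r = ±4i
Applying ICs: C₁ = 1, C₂ = -3/4
Particular solution: y = cos(4x) - (3/4)sin(4x)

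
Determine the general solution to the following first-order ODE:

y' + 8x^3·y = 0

Using integrating factor method:

General solution: y = Ce^(-2x^4)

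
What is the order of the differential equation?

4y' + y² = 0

The order is 1 (highest derivative is of order 1).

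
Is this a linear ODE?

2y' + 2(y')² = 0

No. Nonlinear ((y')² term)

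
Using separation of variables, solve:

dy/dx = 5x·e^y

Separating variables and integrating:
-e^(-y) = 5x²/2 + C

General solution: y = -ln(C - 5x²/2)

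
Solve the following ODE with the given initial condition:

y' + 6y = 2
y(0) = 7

General solution: y = 1/3 + Ce^(-6x)
Applying y(0) = 7: C = 7 - 1/3 = 20/3
Particular solution: y = 1/3 + (20/3)e^(-6x)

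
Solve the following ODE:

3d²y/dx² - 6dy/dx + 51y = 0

Characteristic equation: 3r² - 6r + 51 = 0
Divide by 3: r² - 2r + 17 = 0
Roots: r = 1 ± 4i (complex conjugates)
General solution: y = e^x(C₁cos(4x) + C₂sin(4x))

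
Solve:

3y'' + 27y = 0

Characteristic equation: 3r² + 27 = 0
Divide by 3: r² + 9 = 0
Roots: r = ±3i (complex conjugates)
General solution: y = C₁cos(3x) + C₂sin(3x)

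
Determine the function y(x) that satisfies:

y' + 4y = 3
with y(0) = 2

General solution: y = 3/4 + Ce^(-4x)
Applying y(0) = 2: C = 2 - 3/4 = 5/4
Particular solution: y = 3/4 + (5/4)e^(-4x)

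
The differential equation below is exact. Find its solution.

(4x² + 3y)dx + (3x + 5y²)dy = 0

Verify exactness: ∂M/∂y = ∂N/∂x ✓
Find F(x,y) such that ∂F/∂x = M, ∂F/∂y = N
Solution: 4x³/3 + 3xy + 5y³/3 = C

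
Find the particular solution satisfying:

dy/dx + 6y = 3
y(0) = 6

General solution: y = 1/2 + Ce^(-6x)
Applying y(0) = 6: C = 6 - 1/2 = 11/2
Particular solution: y = 1/2 + (11/2)e^(-6x)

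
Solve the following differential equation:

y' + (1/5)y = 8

Using integrating factor method:

General solution: y = 40 + Ce^(-x/5)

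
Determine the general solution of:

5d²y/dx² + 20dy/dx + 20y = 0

Characteristic equation: 5r² + 20r + 20 = 0
Divide by 5: r² + 4r + 4 = 0
Factored: (r + 2)² = 0
Repeated root: r = -2
General solution: y = (C₁ + C₂x)e^(-2x)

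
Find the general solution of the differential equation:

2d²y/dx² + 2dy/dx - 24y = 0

Characteristic equation: 2r² + 2r - 24 = 0
Divide by 2: r² + r - 12 = 0
Roots: r = 3, -4 (distinct real)
General solution: y = C₁e^(3x) + C₂e^(-4x)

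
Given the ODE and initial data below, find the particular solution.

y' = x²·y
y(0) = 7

General solution: y = Ce^(x³/3)
Applying IC y(0) = 7:
Particular solution: y = 7e^(x³/3)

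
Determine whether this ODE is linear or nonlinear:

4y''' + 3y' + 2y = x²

Linear (y and its derivatives appear to the first power only, no products of y terms)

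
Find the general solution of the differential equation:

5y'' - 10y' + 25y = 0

Characteristic equation: 5r² - 10r + 25 = 0
Divide by 5: r² - 2r + 5 = 0
Roots: r = 1 ± 2i (complex conjugates)
General solution: y = e^x(C₁cos(2x) + C₂sin(2x))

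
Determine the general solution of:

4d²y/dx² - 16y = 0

Characteristic equation: 4r² - 16 = 0
Divide by 4: r² - 4 = 0
Roots: r = 2, -2 (distinct real)
General solution: y = C₁e^(2x) + C₂e^(-2x)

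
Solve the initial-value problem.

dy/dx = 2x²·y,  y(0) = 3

General solution: y = Ce^(2x³/3)
Applying IC y(0) = 3:
Particular solution: y = 3e^(2x³/3)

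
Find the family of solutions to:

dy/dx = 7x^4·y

Separating variables and integrating:
ln|y| = 7x^5/5 + C

General solution: y = Ce^(7x^5/5)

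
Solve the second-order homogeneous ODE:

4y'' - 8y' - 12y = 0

Characteristic equation: 4r² - 8r - 12 = 0
Divide by 4: r² - 2r - 3 = 0
Roots: r = 3, -1 (distinct real)
General solution: y = C₁e^(3x) + C₂e^(-x)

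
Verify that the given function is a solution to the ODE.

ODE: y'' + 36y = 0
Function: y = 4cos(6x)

Verification:
y'' = -144cos(6x)
y'' + 36y = 0 ✓

Yes, it is a solution.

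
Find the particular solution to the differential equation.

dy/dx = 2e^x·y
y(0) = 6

General solution: y = Ce^(2e^x)
Applying IC y(0) = 6:
Particular solution: y = 6e^(2(e^x - 1))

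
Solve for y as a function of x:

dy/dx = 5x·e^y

Separating variables and integrating:
-e^(-y) = 5x²/2 + C

General solution: y = -ln(C - 5x²/2)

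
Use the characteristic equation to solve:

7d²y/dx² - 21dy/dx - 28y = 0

Characteristic equation: 7r² - 21r - 28 = 0
Divide by 7: r² - 3r - 4 = 0
Roots: r = 4, -1 (distinct real)
General solution: y = C₁e^(4x) + C₂e^(-x)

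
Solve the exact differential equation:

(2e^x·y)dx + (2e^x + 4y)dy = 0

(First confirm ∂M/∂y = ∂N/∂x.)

Verify exactness: ∂M/∂y = ∂N/∂x ✓
Find F(x,y) such that ∂F/∂x = M, ∂F/∂y = N
Solution: 2e^x·y + 2y² = C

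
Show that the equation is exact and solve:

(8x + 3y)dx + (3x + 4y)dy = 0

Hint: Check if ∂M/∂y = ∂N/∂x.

Verify exactness: ∂M/∂y = ∂N/∂x ✓
Find F(x,y) such that ∂F/∂x = M, ∂F/∂y = N
Solution: 4x² + 3xy + 2y² = C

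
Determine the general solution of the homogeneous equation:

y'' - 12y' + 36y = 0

Characteristic equation: r² - 12r + 36 = 0
Factored: (r - 6)² = 0
Repeated root: r = 6
General solution: y = (C₁ + C₂x)e^(6x)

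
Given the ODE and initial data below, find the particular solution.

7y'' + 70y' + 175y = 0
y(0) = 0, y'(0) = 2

General solution: y = (C₁ + C₂x)e^(-5x)
Repeated root r = -5
Applying ICs: C₁ = 0, C₂ = 2
Particular solution: y = 2xe^(-5x)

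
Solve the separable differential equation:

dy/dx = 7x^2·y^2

Separating variables and integrating:
-1/y = 7x^3/3 + C

General solution: y^-1 = (-7/3)x^3 + C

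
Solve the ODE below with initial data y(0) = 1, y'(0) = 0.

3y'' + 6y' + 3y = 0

General solution: y = (C₁ + C₂x)e^(-x)
Repeated root r = -1
Applying ICs: C₁ = 1, C₂ = 1
Particular solution: y = (1 + x)e^(-x)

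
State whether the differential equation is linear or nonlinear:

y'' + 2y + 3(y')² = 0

Nonlinear ((y')² term)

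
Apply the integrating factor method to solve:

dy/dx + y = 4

Using integrating factor method:

General solution: y = 4 + Ce^(-x)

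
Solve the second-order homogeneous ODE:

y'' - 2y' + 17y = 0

Characteristic equation: r² - 2r + 17 = 0
Roots: r = 1 ± 4i (complex conjugates)
General solution: y = e^x(C₁cos(4x) + C₂sin(4x))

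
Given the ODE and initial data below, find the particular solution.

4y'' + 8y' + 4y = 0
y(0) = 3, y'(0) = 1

General solution: y = (C₁ + C₂x)e^(-x)
Repeated root r = -1
Applying ICs: C₁ = 3, C₂ = 4
Particular solution: y = (3 + 4x)e^(-x)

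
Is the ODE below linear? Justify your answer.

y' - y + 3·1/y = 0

No. Nonlinear (1/y term)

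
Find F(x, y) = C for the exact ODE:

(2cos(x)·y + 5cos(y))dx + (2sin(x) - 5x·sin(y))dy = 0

Verify exactness: ∂M/∂y = ∂N/∂x ✓
Find F(x,y) such that ∂F/∂x = M, ∂F/∂y = N
Solution: 2sin(x)·y + 5x·cos(y) = C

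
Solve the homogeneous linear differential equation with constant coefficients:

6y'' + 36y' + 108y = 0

Characteristic equation: 6r² + 36r + 108 = 0
Divide by 6: r² + 6r + 18 = 0
Roots: r = -3 ± 3i (complex conjugates)
General solution: y = e^(-3x)(C₁cos(3x) + C₂sin(3x))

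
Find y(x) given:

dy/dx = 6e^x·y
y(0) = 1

General solution: y = Ce^(6e^x)
Applying IC y(0) = 1:
Particular solution: y = e^(6(e^x - 1))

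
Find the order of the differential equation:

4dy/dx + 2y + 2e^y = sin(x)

The order is 1 (highest derivative is of order 1).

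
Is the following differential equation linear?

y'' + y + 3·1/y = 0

No. Nonlinear (1/y term)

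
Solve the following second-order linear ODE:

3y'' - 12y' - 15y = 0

Characteristic equation: 3r² - 12r - 15 = 0
Divide by 3: r² - 4r - 5 = 0
Roots: r = 5, -1 (distinct real)
General solution: y = C₁e^(5x) + C₂e^(-x)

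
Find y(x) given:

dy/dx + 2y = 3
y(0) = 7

General solution: y = 3/2 + Ce^(-2x)
Applying y(0) = 7: C = 7 - 3/2 = 11/2
Particular solution: y = 3/2 + (11/2)e^(-2x)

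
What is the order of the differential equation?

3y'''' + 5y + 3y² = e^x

The order is 4 (highest derivative is of order 4).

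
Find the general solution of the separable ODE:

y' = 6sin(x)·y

Separating variables and integrating:
ln|y| = -6cos(x) + C

General solution: y = Ce^(-6cos(x))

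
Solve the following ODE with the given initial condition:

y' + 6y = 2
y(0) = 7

General solution: y = 1/3 + Ce^(-6x)
Applying y(0) = 7: C = 7 - 1/3 = 20/3
Particular solution: y = 1/3 + (20/3)e^(-6x)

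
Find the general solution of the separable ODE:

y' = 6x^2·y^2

Separating variables and integrating:
-1/y = 2x^3 + C

General solution: y^-1 = -2x^3 + C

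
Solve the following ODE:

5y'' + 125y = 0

Characteristic equation: 5r² + 125 = 0
Divide by 5: r² + 25 = 0
Roots: r = ±5i (complex conjugates)
General solution: y = C₁cos(5x) + C₂sin(5x)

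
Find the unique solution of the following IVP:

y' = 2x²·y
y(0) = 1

General solution: y = Ce^(2x³/3)
Applying IC y(0) = 1:
Particular solution: y = e^(2x³/3)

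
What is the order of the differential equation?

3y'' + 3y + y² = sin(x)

The order is 2 (highest derivative is of order 2).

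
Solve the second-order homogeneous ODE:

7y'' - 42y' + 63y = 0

Characteristic equation: 7r² - 42r + 63 = 0
Divide by 7: r² - 6r + 9 = 0
Factored: (r - 3)² = 0
Repeated root: r = 3
General solution: y = (C₁ + C₂x)e^(3x)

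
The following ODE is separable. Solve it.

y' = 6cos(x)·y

Separating variables and integrating:
ln|y| = 6sin(x) + C

General solution: y = Ce^(6sin(x))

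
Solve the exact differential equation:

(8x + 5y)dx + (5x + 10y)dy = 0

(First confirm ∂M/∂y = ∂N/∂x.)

Verify exactness: ∂M/∂y = ∂N/∂x ✓
Find F(x,y) such that ∂F/∂x = M, ∂F/∂y = N
Solution: 4x² + 5xy + 5y² = C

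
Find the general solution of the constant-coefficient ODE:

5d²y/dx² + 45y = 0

Characteristic equation: 5r² + 45 = 0
Divide by 5: r² + 9 = 0
Roots: r = ±3i (complex conjugates)
General solution: y = C₁cos(3x) + C₂sin(3x)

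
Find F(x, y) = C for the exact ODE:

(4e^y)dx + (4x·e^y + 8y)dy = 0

Verify exactness: ∂M/∂y = ∂N/∂x ✓
Find F(x,y) such that ∂F/∂x = M, ∂F/∂y = N
Solution: 4x·e^y + 4y² = C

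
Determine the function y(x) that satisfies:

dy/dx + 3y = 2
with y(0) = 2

General solution: y = 2/3 + Ce^(-3x)
Applying y(0) = 2: C = 2 - 2/3 = 4/3
Particular solution: y = 2/3 + (4/3)e^(-3x)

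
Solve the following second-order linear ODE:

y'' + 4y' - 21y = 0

Characteristic equation: r² + 4r - 21 = 0
Roots: r = 3, -7 (distinct real)
General solution: y = C₁e^(3x) + C₂e^(-7x)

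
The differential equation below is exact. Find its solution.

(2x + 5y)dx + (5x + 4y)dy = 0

Verify exactness: ∂M/∂y = ∂N/∂x ✓
Find F(x,y) such that ∂F/∂x = M, ∂F/∂y = N
Solution: x² + 5xy + 2y² = C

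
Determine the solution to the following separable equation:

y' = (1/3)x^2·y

Separating variables and integrating:
ln|y| = x^3/9 + C

General solution: y = Ce^(x^3/9)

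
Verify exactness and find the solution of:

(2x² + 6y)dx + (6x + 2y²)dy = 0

Verify exactness: ∂M/∂y = ∂N/∂x ✓
Find F(x,y) such that ∂F/∂x = M, ∂F/∂y = N
Solution: 2x³/3 + 6xy + 2y³/3 = C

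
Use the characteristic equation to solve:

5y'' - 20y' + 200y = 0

Characteristic equation: 5r² - 20r + 200 = 0
Divide by 5: r² - 4r + 40 = 0
Roots: r = 2 ± 6i (complex conjugates)
General solution: y = e^(2x)(C₁cos(6x) + C₂sin(6x))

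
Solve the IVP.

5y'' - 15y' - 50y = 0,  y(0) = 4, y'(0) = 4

General solution: y = C₁e^(5x) + C₂e^(-2x)
Applying ICs: C₁ = 12/7, C₂ = 16/7
Particular solution: y = (12/7)e^(5x) + (16/7)e^(-2x)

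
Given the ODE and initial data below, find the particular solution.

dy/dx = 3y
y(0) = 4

General solution: y = Ce^(3x)
Applying IC y(0) = 4:
Particular solution: y = 4e^(3x)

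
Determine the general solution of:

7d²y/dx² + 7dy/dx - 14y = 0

Characteristic equation: 7r² + 7r - 14 = 0
Divide by 7: r² + r - 2 = 0
Roots: r = 1, -2 (distinct real)
General solution: y = C₁e^x + C₂e^(-2x)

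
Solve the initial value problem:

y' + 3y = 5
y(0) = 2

General solution: y = 5/3 + Ce^(-3x)
Applying y(0) = 2: C = 2 - 5/3 = 1/3
Particular solution: y = 5/3 + (1/3)e^(-3x)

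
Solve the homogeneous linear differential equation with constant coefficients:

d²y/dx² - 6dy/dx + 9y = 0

Characteristic equation: r² - 6r + 9 = 0
Factored: (r - 3)² = 0
Repeated root: r = 3
General solution: y = (C₁ + C₂x)e^(3x)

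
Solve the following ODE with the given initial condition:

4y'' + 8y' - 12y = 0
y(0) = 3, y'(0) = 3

General solution: y = C₁e^x + C₂e^(-3x)
Applying ICs: C₁ = 3, C₂ = 0
Particular solution: y = 3e^x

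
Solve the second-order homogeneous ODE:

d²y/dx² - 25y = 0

Characteristic equation: r² - 25 = 0
Roots: r = 5, -5 (distinct real)
General solution: y = C₁e^(5x) + C₂e^(-5x)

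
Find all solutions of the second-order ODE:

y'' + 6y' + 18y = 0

Characteristic equation: r² + 6r + 18 = 0
Roots: r = -3 ± 3i (complex conjugates)
General solution: y = e^(-3x)(C₁cos(3x) + C₂sin(3x))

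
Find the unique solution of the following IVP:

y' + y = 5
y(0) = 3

General solution: y = 5 + Ce^(-x)
Applying y(0) = 3: C = 3 - 5 = -2
Particular solution: y = 5 - 2e^(-x)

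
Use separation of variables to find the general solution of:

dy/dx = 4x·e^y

Separating variables and integrating:
-e^(-y) = 2x² + C

General solution: y = -ln(C - 2x²)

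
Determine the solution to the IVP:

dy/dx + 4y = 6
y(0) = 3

General solution: y = 3/2 + Ce^(-4x)
Applying y(0) = 3: C = 3 - 3/2 = 3/2
Particular solution: y = 3/2 + (3/2)e^(-4x)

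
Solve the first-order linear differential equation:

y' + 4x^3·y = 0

Using integrating factor method:

General solution: y = Ce^(-x^4)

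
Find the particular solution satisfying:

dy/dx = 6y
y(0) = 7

General solution: y = Ce^(6x)
Applying IC y(0) = 7:
Particular solution: y = 7e^(6x)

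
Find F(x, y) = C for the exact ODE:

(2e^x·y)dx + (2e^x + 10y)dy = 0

Verify exactness: ∂M/∂y = ∂N/∂x ✓
Find F(x,y) such that ∂F/∂x = M, ∂F/∂y = N
Solution: 2e^x·y + 5y² = C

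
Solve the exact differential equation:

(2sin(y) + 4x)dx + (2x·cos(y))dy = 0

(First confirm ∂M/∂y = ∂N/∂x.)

Verify exactness: ∂M/∂y = ∂N/∂x ✓
Find F(x,y) such that ∂F/∂x = M, ∂F/∂y = N
Solution: 2x·sin(y) + 2x² = C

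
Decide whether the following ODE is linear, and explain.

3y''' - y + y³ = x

Nonlinear (y³ term)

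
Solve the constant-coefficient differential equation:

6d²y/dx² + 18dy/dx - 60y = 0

Characteristic equation: 6r² + 18r - 60 = 0
Divide by 6: r² + 3r - 10 = 0
Roots: r = 2, -5 (distinct real)
General solution: y = C₁e^(2x) + C₂e^(-5x)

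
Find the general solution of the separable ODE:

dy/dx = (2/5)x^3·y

Separating variables and integrating:
ln|y| = x^4/10 + C

General solution: y = Ce^(x^4/10)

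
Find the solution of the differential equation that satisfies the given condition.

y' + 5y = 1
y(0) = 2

General solution: y = 1/5 + Ce^(-5x)
Applying y(0) = 2: C = 2 - 1/5 = 9/5
Particular solution: y = 1/5 + (9/5)e^(-5x)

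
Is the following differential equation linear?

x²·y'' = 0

Yes. Linear (y and its derivatives appear to the first power only, no products of y terms)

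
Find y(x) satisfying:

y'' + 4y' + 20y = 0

Characteristic equation: r² + 4r + 20 = 0
Roots: r = -2 ± 4i (complex conjugates)
General solution: y = e^(-2x)(C₁cos(4x) + C₂sin(4x))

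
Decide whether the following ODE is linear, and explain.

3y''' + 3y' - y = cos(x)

Linear (y and its derivatives appear to the first power only, no products of y terms)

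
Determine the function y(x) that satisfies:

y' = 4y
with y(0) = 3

General solution: y = Ce^(4x)
Applying IC y(0) = 3:
Particular solution: y = 3e^(4x)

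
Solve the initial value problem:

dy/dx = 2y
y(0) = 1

General solution: y = Ce^(2x)
Applying IC y(0) = 1:
Particular solution: y = e^(2x)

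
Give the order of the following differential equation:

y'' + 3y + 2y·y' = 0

The order is 2 (highest derivative is of order 2).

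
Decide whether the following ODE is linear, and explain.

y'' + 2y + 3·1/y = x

Nonlinear (1/y term)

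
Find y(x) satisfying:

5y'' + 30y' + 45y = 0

Characteristic equation: 5r² + 30r + 45 = 0
Divide by 5: r² + 6r + 9 = 0
Factored: (r + 3)² = 0
Repeated root: r = -3
General solution: y = (C₁ + C₂x)e^(-3x)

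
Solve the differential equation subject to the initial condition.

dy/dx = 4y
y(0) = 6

General solution: y = Ce^(4x)
Applying IC y(0) = 6:
Particular solution: y = 6e^(4x)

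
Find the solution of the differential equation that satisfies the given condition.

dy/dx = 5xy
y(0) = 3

General solution: y = Ce^(5x²/2)
Applying IC y(0) = 3:
Particular solution: y = 3e^(5x²/2)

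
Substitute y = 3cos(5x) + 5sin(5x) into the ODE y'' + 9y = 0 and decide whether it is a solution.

Verification:
y'' = -75cos(5x) - 125sin(5x)
y'' + 9y ≠ 0 (frequency mismatch: got 25 instead of 9)

No, it is not a solution.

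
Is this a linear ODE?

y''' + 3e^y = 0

No. Nonlinear (e^y is nonlinear in y)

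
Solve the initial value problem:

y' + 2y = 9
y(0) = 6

General solution: y = 9/2 + Ce^(-2x)
Applying y(0) = 6: C = 6 - 9/2 = 3/2
Particular solution: y = 9/2 + (3/2)e^(-2x)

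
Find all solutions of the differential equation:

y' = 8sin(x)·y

Separating variables and integrating:
ln|y| = -8cos(x) + C

General solution: y = Ce^(-8cos(x))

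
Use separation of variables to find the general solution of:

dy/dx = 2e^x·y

Separating variables and integrating:
ln|y| = 2e^x + C

General solution: y = Ce^(2e^x)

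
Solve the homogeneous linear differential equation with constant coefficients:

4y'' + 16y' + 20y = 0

Characteristic equation: 4r² + 16r + 20 = 0
Divide by 4: r² + 4r + 5 = 0
Roots: r = -2 ± i (complex conjugates)
General solution: y = e^(-2x)(C₁cos(x) + C₂sin(x))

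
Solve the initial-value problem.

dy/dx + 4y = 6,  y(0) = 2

General solution: y = 3/2 + Ce^(-4x)
Applying y(0) = 2: C = 2 - 3/2 = 1/2
Particular solution: y = 3/2 + (1/2)e^(-4x)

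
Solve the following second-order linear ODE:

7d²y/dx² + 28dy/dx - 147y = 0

Characteristic equation: 7r² + 28r - 147 = 0
Divide by 7: r² + 4r - 21 = 0
Roots: r = 3, -7 (distinct real)
General solution: y = C₁e^(3x) + C₂e^(-7x)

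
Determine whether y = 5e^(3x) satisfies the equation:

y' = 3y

Verification:
y = 5e^(3x)
y' = 15e^(3x)
3y = 15e^(3x)
y' = 3y ✓

Yes, it is a solution.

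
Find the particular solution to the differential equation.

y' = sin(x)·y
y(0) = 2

General solution: y = Ce^(-cos(x))
Applying IC y(0) = 2:
Particular solution: y = 2e^(1-cos(x))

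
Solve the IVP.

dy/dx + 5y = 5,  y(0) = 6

General solution: y = 1 + Ce^(-5x)
Applying y(0) = 6: C = 6 - 1 = 5
Particular solution: y = 1 + 5e^(-5x)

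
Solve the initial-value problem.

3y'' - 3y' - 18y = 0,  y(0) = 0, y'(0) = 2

General solution: y = C₁e^(3x) + C₂e^(-2x)
Applying ICs: C₁ = 2/5, C₂ = -2/5
Particular solution: y = (2/5)e^(3x) - (2/5)e^(-2x)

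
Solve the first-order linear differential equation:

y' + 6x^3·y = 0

Using integrating factor method:

General solution: y = Ce^(-3x^4/2)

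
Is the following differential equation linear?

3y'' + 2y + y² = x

No. Nonlinear (y² term)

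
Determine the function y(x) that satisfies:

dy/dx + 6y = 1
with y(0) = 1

General solution: y = 1/6 + Ce^(-6x)
Applying y(0) = 1: C = 1 - 1/6 = 5/6
Particular solution: y = 1/6 + (5/6)e^(-6x)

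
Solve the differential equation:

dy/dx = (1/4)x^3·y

Separating variables and integrating:
ln|y| = x^4/16 + C

General solution: y = Ce^(x^4/16)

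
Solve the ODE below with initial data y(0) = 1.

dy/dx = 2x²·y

General solution: y = Ce^(2x³/3)
Applying IC y(0) = 1:
Particular solution: y = e^(2x³/3)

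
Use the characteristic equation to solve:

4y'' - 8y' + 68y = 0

Characteristic equation: 4r² - 8r + 68 = 0
Divide by 4: r² - 2r + 17 = 0
Roots: r = 1 ± 4i (complex conjugates)
General solution: y = e^x(C₁cos(4x) + C₂sin(4x))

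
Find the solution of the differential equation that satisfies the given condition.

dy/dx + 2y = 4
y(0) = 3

General solution: y = 2 + Ce^(-2x)
Applying y(0) = 3: C = 3 - 2 = 1
Particular solution: y = 2 + e^(-2x)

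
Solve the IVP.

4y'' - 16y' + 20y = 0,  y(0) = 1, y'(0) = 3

General solution: y = e^(2x)(C₁cos(x) + C₂sin(x))
Complex roots r = 2 ± i
Applying ICs: C₁ = 1, C₂ = 1
Particular solution: y = e^(2x)(cos(x) + sin(x))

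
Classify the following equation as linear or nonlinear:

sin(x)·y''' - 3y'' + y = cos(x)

Linear (y and its derivatives appear to the first power only, no products of y terms)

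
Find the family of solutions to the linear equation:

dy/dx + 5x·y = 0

Using integrating factor method:

General solution: y = Ce^(-5x^2/2)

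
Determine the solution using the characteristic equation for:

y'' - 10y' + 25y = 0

Characteristic equation: r² - 10r + 25 = 0
Factored: (r - 5)² = 0
Repeated root: r = 5
General solution: y = (C₁ + C₂x)e^(5x)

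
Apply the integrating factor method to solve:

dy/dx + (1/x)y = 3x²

Using integrating factor method:

General solution: y = (3/4)x^3 + C/x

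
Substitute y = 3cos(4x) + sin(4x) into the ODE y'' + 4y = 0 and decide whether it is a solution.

Verification:
y'' = -48cos(4x) - 16sin(4x)
y'' + 4y ≠ 0 (frequency mismatch: got 16 instead of 4)

No, it is not a solution.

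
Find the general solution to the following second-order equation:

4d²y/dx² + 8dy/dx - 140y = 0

Characteristic equation: 4r² + 8r - 140 = 0
Divide by 4: r² + 2r - 35 = 0
Roots: r = 5, -7 (distinct real)
General solution: y = C₁e^(5x) + C₂e^(-7x)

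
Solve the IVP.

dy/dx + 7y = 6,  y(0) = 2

General solution: y = 6/7 + Ce^(-7x)
Applying y(0) = 2: C = 2 - 6/7 = 8/7
Particular solution: y = 6/7 + (8/7)e^(-7x)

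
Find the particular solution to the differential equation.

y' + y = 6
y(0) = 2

General solution: y = 6 + Ce^(-x)
Applying y(0) = 2: C = 2 - 6 = -4
Particular solution: y = 6 - 4e^(-x)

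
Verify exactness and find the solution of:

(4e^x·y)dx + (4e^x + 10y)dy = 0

Verify exactness: ∂M/∂y = ∂N/∂x ✓
Find F(x,y) such that ∂F/∂x = M, ∂F/∂y = N
Solution: 4e^x·y + 5y² = C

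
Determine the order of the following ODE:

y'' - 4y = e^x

The order is 2 (highest derivative is of order 2).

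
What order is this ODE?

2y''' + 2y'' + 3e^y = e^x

The order is 3 (highest derivative is of order 3).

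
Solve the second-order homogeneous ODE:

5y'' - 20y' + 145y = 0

Characteristic equation: 5r² - 20r + 145 = 0
Divide by 5: r² - 4r + 29 = 0
Roots: r = 2 ± 5i (complex conjugates)
General solution: y = e^(2x)(C₁cos(5x) + C₂sin(5x))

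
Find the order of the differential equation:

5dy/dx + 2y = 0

The order is 1 (highest derivative is of order 1).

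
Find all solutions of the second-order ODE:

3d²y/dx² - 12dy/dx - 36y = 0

Characteristic equation: 3r² - 12r - 36 = 0
Divide by 3: r² - 4r - 12 = 0
Roots: r = 6, -2 (distinct real)
General solution: y = C₁e^(6x) + C₂e^(-2x)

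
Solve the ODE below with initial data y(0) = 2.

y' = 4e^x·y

General solution: y = Ce^(4e^x)
Applying IC y(0) = 2:
Particular solution: y = 2e^(4(e^x - 1))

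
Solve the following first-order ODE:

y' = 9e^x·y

Separating variables and integrating:
ln|y| = 9e^x + C

General solution: y = Ce^(9e^x)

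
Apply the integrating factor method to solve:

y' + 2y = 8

Using integrating factor method:

General solution: y = 4 + Ce^(-2x)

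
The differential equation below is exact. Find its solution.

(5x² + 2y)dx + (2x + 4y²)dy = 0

Verify exactness: ∂M/∂y = ∂N/∂x ✓
Find F(x,y) such that ∂F/∂x = M, ∂F/∂y = N
Solution: 5x³/3 + 2xy + 4y³/3 = C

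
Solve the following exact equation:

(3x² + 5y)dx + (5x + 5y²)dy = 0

Verify exactness: ∂M/∂y = ∂N/∂x ✓
Find F(x,y) such that ∂F/∂x = M, ∂F/∂y = N
Solution: x³ + 5xy + 5y³/3 = C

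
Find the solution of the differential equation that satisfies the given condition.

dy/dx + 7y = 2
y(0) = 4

General solution: y = 2/7 + Ce^(-7x)
Applying y(0) = 4: C = 4 - 2/7 = 26/7
Particular solution: y = 2/7 + (26/7)e^(-7x)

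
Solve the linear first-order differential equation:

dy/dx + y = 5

Using integrating factor method:

General solution: y = 5 + Ce^(-x)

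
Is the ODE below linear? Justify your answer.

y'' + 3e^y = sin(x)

No. Nonlinear (e^y is nonlinear in y)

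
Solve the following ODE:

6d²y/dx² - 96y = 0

Characteristic equation: 6r² - 96 = 0
Divide by 6: r² - 16 = 0
Roots: r = 4, -4 (distinct real)
General solution: y = C₁e^(4x) + C₂e^(-4x)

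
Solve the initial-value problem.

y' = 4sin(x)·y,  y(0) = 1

General solution: y = Ce^(-4cos(x))
Applying IC y(0) = 1:
Particular solution: y = e^(4(1-cos(x)))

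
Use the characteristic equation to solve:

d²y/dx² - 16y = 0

Characteristic equation: r² - 16 = 0
Roots: r = 4, -4 (distinct real)
General solution: y = C₁e^(4x) + C₂e^(-4x)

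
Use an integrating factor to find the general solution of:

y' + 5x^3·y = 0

Using integrating factor method:

General solution: y = Ce^(-5x^4/4)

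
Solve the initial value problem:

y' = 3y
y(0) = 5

General solution: y = Ce^(3x)
Applying IC y(0) = 5:
Particular solution: y = 5e^(3x)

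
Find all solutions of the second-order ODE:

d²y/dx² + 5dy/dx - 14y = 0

Characteristic equation: r² + 5r - 14 = 0
Roots: r = 2, -7 (distinct real)
General solution: y = C₁e^(2x) + C₂e^(-7x)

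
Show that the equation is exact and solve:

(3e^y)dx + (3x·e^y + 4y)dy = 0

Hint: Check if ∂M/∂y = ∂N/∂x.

Verify exactness: ∂M/∂y = ∂N/∂x ✓
Find F(x,y) such that ∂F/∂x = M, ∂F/∂y = N
Solution: 3x·e^y + 2y² = C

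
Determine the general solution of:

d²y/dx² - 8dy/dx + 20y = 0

Characteristic equation: r² - 8r + 20 = 0
Roots: r = 4 ± 2i (complex conjugates)
General solution: y = e^(4x)(C₁cos(2x) + C₂sin(2x))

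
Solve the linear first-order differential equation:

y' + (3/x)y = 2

Using integrating factor method:

General solution: y = (1/2)x + Cx^(-3)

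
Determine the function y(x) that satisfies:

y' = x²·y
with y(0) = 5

General solution: y = Ce^(x³/3)
Applying IC y(0) = 5:
Particular solution: y = 5e^(x³/3)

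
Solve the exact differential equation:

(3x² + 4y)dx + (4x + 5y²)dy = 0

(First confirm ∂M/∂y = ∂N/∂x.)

Verify exactness: ∂M/∂y = ∂N/∂x ✓
Find F(x,y) such that ∂F/∂x = M, ∂F/∂y = N
Solution: x³ + 4xy + 5y³/3 = C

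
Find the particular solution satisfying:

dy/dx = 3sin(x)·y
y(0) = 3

General solution: y = Ce^(-3cos(x))
Applying IC y(0) = 3:
Particular solution: y = 3e^(3(1-cos(x)))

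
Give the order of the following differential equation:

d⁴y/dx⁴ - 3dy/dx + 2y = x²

The order is 4 (highest derivative is of order 4).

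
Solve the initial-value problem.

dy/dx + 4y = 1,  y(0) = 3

General solution: y = 1/4 + Ce^(-4x)
Applying y(0) = 3: C = 3 - 1/4 = 11/4
Particular solution: y = 1/4 + (11/4)e^(-4x)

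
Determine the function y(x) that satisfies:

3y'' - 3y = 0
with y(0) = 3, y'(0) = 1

General solution: y = C₁e^x + C₂e^(-x)
Applying ICs: C₁ = 2, C₂ = 1
Particular solution: y = 2e^x + e^(-x)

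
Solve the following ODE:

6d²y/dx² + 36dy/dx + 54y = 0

Characteristic equation: 6r² + 36r + 54 = 0
Divide by 6: r² + 6r + 9 = 0
Factored: (r + 3)² = 0
Repeated root: r = -3
General solution: y = (C₁ + C₂x)e^(-3x)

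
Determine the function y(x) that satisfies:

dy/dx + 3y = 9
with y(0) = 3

General solution: y = 3 + Ce^(-3x)
Applying y(0) = 3: C = 3 - 3 = 0
Particular solution: y = 3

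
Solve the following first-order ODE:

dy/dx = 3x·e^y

Separating variables and integrating:
-e^(-y) = 3x²/2 + C

General solution: y = -ln(C - 3x²/2)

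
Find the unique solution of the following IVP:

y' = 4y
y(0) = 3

General solution: y = Ce^(4x)
Applying IC y(0) = 3:
Particular solution: y = 3e^(4x)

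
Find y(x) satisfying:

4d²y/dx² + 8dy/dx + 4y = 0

Characteristic equation: 4r² + 8r + 4 = 0
Divide by 4: r² + 2r + 1 = 0
Factored: (r + 1)² = 0
Repeated root: r = -1
General solution: y = (C₁ + C₂x)e^(-x)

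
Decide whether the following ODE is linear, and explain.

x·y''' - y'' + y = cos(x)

Linear (y and its derivatives appear to the first power only, no products of y terms)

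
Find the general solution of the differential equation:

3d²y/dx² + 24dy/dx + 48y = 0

Characteristic equation: 3r² + 24r + 48 = 0
Divide by 3: r² + 8r + 16 = 0
Factored: (r + 4)² = 0
Repeated root: r = -4
General solution: y = (C₁ + C₂x)e^(-4x)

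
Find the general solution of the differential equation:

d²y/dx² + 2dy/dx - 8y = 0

Characteristic equation: r² + 2r - 8 = 0
Roots: r = 2, -4 (distinct real)
General solution: y = C₁e^(2x) + C₂e^(-4x)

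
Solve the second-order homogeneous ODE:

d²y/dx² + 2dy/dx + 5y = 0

Characteristic equation: r² + 2r + 5 = 0
Roots: r = -1 ± 2i (complex conjugates)
General solution: y = e^(-x)(C₁cos(2x) + C₂sin(2x))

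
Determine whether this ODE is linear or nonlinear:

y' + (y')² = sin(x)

Nonlinear ((y')² term)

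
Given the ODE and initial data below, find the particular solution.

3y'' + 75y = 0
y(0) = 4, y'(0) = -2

General solution: y = C₁cos(5x) + C₂sin(5x)
Complex roots r = ±5i
Applying ICs: C₁ = 4, C₂ = -2/5
Particular solution: y = 4cos(5x) - (2/5)sin(5x)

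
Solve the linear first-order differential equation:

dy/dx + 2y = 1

Using integrating factor method:

General solution: y = 1/2 + Ce^(-2x)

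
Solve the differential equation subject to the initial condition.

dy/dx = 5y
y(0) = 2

General solution: y = Ce^(5x)
Applying IC y(0) = 2:
Particular solution: y = 2e^(5x)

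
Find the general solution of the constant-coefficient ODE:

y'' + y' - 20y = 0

Characteristic equation: r² + r - 20 = 0
Roots: r = 4, -5 (distinct real)
General solution: y = C₁e^(4x) + C₂e^(-5x)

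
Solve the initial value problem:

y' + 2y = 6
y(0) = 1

General solution: y = 3 + Ce^(-2x)
Applying y(0) = 1: C = 1 - 3 = -2
Particular solution: y = 3 - 2e^(-2x)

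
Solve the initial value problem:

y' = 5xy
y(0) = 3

General solution: y = Ce^(5x²/2)
Applying IC y(0) = 3:
Particular solution: y = 3e^(5x²/2)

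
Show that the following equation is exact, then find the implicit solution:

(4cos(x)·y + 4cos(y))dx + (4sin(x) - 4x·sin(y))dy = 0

Verify exactness: ∂M/∂y = ∂N/∂x ✓
Find F(x,y) such that ∂F/∂x = M, ∂F/∂y = N
Solution: 4sin(x)·y + 4x·cos(y) = C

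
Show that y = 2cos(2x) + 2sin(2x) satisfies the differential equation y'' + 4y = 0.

Verification:
y'' = -8cos(2x) - 8sin(2x)
y'' + 4y = 0 ✓

Yes, it is a solution.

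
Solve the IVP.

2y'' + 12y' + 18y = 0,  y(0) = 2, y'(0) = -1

General solution: y = (C₁ + C₂x)e^(-3x)
Repeated root r = -3
Applying ICs: C₁ = 2, C₂ = 5
Particular solution: y = (2 + 5x)e^(-3x)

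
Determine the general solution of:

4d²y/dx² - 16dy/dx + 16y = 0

Characteristic equation: 4r² - 16r + 16 = 0
Divide by 4: r² - 4r + 4 = 0
Factored: (r - 2)² = 0
Repeated root: r = 2
General solution: y = (C₁ + C₂x)e^(2x)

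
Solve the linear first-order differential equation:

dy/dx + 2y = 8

Using integrating factor method:

General solution: y = 4 + Ce^(-2x)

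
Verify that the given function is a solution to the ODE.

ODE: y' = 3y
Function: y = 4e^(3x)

Verification:
y = 4e^(3x)
y' = 12e^(3x)
3y = 12e^(3x)
y' = 3y ✓

Yes, it is a solution.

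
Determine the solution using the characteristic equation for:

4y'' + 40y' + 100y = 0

Characteristic equation: 4r² + 40r + 100 = 0
Divide by 4: r² + 10r + 25 = 0
Factored: (r + 5)² = 0
Repeated root: r = -5
General solution: y = (C₁ + C₂x)e^(-5x)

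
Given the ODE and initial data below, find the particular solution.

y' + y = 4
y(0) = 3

General solution: y = 4 + Ce^(-x)
Applying y(0) = 3: C = 3 - 4 = -1
Particular solution: y = 4 - e^(-x)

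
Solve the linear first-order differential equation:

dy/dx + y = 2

Using integrating factor method:

General solution: y = 2 + Ce^(-x)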